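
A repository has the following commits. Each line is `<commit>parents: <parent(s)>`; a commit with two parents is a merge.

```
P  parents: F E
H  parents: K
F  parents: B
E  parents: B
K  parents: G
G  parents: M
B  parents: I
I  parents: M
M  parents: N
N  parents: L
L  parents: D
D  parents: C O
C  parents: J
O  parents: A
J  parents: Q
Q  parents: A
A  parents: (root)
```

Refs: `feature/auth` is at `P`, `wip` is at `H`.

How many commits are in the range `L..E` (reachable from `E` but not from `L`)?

5

Reachable from E: {A, B, C, D, E, I, J, L, M, N, O, Q}.
Reachable from L: {A, C, D, J, L, O, Q}.
In E's history but not L's: {B, E, I, M, N} — 5 commits.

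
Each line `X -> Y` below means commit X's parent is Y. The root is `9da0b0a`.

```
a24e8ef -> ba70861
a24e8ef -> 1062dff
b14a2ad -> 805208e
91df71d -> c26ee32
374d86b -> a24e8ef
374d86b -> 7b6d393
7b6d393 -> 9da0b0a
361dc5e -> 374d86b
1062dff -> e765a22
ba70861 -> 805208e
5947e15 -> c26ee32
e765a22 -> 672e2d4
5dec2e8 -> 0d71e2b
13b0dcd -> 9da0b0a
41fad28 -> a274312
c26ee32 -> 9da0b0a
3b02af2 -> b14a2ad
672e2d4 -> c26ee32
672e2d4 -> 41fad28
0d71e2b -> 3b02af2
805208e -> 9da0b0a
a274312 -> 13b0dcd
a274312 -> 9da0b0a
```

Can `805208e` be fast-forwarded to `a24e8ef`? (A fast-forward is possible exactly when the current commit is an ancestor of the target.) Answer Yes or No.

Yes

A fast-forward from 805208e to a24e8ef is possible iff 805208e is an ancestor of a24e8ef.
Ancestors of a24e8ef: {1062dff, 13b0dcd, 41fad28, 672e2d4, 805208e, 9da0b0a, a24e8ef, a274312, ba70861, c26ee32, e765a22}.
805208e is among them, so fast-forward is possible.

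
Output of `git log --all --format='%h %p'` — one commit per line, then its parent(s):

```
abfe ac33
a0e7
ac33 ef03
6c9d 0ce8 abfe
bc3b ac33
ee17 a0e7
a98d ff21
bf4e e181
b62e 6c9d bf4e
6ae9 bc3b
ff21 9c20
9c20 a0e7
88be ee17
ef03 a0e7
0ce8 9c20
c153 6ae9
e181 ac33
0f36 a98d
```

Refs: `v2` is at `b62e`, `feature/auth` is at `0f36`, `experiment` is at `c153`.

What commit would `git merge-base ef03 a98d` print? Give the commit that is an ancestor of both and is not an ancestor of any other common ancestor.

Ancestors of ef03: {a0e7, ef03}.
Ancestors of a98d: {9c20, a0e7, a98d, ff21}.
Common ancestors: {a0e7}.
The only common ancestor is a0e7, so it is the merge base.

a0e7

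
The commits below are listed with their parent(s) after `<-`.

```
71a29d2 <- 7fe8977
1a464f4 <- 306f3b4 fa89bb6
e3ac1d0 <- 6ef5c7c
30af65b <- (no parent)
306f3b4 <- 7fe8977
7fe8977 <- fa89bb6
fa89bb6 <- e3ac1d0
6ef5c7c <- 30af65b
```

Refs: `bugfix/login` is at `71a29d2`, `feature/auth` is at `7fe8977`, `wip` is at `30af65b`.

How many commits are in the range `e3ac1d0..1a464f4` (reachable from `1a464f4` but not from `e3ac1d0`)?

4

Reachable from 1a464f4: {1a464f4, 306f3b4, 30af65b, 6ef5c7c, 7fe8977, e3ac1d0, fa89bb6}.
Reachable from e3ac1d0: {30af65b, 6ef5c7c, e3ac1d0}.
In 1a464f4's history but not e3ac1d0's: {1a464f4, 306f3b4, 7fe8977, fa89bb6} — 4 commits.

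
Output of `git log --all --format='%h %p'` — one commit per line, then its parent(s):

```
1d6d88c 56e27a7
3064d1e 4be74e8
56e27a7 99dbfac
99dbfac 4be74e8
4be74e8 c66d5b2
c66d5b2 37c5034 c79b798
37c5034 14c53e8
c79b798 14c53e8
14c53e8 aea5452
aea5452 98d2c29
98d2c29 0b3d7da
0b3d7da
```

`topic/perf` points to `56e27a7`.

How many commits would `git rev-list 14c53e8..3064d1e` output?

Reachable from 3064d1e: {0b3d7da, 14c53e8, 3064d1e, 37c5034, 4be74e8, 98d2c29, aea5452, c66d5b2, c79b798}.
Reachable from 14c53e8: {0b3d7da, 14c53e8, 98d2c29, aea5452}.
In 3064d1e's history but not 14c53e8's: {3064d1e, 37c5034, 4be74e8, c66d5b2, c79b798} — 5 commits.

5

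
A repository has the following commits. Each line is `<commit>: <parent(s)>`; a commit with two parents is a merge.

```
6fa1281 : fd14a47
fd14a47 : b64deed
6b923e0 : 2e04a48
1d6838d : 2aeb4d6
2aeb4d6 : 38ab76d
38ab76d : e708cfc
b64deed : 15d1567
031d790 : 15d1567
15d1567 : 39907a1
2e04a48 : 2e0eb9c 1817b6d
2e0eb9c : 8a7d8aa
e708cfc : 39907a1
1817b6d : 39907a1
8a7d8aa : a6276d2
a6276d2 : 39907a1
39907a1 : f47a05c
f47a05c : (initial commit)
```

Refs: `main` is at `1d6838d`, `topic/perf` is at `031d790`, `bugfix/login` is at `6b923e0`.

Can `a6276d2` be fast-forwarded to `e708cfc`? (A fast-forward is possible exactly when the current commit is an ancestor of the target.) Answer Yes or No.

No

A fast-forward from a6276d2 to e708cfc is possible iff a6276d2 is an ancestor of e708cfc.
Ancestors of e708cfc: {39907a1, e708cfc, f47a05c}.
a6276d2 is not among them, so fast-forward is not possible.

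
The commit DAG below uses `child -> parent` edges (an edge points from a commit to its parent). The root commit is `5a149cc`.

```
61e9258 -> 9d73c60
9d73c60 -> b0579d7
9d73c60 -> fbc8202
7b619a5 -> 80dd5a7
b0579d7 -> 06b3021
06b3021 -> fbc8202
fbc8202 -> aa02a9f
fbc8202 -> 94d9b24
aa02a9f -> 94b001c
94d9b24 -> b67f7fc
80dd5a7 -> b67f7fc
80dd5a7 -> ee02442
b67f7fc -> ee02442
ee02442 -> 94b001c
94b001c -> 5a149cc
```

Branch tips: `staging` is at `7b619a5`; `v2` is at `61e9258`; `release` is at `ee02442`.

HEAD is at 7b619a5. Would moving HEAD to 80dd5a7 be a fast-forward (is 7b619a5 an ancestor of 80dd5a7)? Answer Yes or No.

No

A fast-forward from 7b619a5 to 80dd5a7 is possible iff 7b619a5 is an ancestor of 80dd5a7.
Ancestors of 80dd5a7: {5a149cc, 80dd5a7, 94b001c, b67f7fc, ee02442}.
7b619a5 is not among them, so fast-forward is not possible.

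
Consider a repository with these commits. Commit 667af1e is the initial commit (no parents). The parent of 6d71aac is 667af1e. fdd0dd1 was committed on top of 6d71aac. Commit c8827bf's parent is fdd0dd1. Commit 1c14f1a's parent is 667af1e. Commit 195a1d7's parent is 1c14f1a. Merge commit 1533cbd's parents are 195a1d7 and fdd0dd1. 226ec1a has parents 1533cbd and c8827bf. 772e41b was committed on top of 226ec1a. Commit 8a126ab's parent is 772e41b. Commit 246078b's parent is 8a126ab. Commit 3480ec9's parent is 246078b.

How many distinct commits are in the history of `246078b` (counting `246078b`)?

11

Walking parent pointers from 246078b: reachable set = {1533cbd, 195a1d7, 1c14f1a, 226ec1a, 246078b, 667af1e, 6d71aac, 772e41b, 8a126ab, c8827bf, fdd0dd1}.
That is 11 commits.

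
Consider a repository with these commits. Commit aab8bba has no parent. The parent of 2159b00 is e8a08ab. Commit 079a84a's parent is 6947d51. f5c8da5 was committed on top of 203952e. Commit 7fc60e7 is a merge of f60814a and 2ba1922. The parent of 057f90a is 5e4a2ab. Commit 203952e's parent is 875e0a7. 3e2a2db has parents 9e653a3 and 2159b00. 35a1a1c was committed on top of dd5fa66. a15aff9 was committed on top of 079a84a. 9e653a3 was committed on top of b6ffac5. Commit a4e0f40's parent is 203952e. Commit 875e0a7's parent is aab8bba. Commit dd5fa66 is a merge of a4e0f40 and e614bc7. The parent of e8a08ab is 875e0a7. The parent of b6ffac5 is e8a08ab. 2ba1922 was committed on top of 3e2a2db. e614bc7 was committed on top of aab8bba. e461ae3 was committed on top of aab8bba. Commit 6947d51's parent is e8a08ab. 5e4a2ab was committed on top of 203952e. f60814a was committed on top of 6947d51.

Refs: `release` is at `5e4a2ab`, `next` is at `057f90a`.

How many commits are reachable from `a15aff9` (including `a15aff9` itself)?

Walking parent pointers from a15aff9: reachable set = {079a84a, 6947d51, 875e0a7, a15aff9, aab8bba, e8a08ab}.
That is 6 commits.

6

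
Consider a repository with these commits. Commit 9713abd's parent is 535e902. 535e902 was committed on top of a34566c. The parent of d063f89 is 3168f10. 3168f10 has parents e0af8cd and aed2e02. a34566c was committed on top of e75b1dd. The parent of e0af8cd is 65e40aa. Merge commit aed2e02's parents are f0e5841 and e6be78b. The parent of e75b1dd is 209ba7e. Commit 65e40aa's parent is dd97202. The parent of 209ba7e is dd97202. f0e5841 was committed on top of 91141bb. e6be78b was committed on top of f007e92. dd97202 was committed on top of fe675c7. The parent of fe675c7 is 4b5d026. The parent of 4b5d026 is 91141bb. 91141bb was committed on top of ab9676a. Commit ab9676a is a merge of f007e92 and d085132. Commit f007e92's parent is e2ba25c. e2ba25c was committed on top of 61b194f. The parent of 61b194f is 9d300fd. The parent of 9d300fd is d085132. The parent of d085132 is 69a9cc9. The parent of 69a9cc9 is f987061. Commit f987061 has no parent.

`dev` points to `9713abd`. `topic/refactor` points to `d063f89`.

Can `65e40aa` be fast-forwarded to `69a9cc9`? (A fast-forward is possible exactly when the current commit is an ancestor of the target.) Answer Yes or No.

A fast-forward from 65e40aa to 69a9cc9 is possible iff 65e40aa is an ancestor of 69a9cc9.
Ancestors of 69a9cc9: {69a9cc9, f987061}.
65e40aa is not among them, so fast-forward is not possible.

No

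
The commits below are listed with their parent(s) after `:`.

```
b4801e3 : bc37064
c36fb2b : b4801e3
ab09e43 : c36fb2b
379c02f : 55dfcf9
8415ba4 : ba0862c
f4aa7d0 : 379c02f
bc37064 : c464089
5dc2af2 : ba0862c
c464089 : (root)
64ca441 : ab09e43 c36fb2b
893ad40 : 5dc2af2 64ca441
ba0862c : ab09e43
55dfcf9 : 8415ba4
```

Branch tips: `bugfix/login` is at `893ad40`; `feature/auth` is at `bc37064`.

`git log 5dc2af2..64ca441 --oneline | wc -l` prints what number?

1

Reachable from 64ca441: {64ca441, ab09e43, b4801e3, bc37064, c36fb2b, c464089}.
Reachable from 5dc2af2: {5dc2af2, ab09e43, b4801e3, ba0862c, bc37064, c36fb2b, c464089}.
In 64ca441's history but not 5dc2af2's: {64ca441} — 1 commit.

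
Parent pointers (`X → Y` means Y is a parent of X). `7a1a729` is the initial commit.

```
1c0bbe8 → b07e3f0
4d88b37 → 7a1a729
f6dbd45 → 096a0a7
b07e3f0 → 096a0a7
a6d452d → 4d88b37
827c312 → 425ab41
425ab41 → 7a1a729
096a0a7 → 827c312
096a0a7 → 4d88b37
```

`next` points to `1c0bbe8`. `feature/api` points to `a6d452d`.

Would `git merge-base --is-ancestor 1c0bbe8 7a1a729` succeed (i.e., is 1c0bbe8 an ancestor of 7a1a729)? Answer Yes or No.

No

Ancestors of 7a1a729: {7a1a729}.
1c0bbe8 is not in that set, so it is not an ancestor of 7a1a729.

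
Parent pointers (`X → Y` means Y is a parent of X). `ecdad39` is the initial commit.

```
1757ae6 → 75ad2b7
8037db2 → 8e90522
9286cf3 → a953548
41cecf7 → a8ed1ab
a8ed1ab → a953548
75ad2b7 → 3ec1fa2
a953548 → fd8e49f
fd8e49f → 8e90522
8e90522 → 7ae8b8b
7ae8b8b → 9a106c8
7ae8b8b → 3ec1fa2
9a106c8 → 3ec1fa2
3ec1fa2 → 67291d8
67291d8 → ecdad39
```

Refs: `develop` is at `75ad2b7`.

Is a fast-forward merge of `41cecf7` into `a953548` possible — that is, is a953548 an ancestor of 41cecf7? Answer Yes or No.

Yes

A fast-forward from a953548 to 41cecf7 is possible iff a953548 is an ancestor of 41cecf7.
Ancestors of 41cecf7: {3ec1fa2, 41cecf7, 67291d8, 7ae8b8b, 8e90522, 9a106c8, a8ed1ab, a953548, ecdad39, fd8e49f}.
a953548 is among them, so fast-forward is possible.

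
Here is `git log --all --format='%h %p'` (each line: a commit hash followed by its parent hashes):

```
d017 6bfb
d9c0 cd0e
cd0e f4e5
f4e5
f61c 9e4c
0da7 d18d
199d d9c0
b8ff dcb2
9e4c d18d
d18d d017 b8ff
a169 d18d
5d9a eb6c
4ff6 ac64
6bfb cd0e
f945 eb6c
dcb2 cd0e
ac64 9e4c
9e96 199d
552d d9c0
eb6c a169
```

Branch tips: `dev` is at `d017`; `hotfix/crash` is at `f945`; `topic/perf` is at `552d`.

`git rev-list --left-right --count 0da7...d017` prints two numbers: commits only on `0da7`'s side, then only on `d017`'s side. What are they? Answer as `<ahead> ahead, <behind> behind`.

4 ahead, 0 behind

Reachable from 0da7: {0da7, 6bfb, b8ff, cd0e, d017, d18d, dcb2, f4e5}.
Reachable from d017: {6bfb, cd0e, d017, f4e5}.
Only in 0da7's history (ahead): {0da7, b8ff, d18d, dcb2} — 4.
Only in d017's history (behind): {} — 0.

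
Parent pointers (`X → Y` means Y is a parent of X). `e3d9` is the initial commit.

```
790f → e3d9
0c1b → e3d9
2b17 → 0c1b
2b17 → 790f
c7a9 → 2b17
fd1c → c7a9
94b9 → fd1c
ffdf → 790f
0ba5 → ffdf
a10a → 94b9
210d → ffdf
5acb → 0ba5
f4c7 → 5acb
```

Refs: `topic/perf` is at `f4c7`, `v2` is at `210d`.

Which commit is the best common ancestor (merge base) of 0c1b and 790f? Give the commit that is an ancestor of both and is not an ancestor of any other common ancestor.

e3d9

Ancestors of 0c1b: {0c1b, e3d9}.
Ancestors of 790f: {790f, e3d9}.
Common ancestors: {e3d9}.
The only common ancestor is e3d9, so it is the merge base.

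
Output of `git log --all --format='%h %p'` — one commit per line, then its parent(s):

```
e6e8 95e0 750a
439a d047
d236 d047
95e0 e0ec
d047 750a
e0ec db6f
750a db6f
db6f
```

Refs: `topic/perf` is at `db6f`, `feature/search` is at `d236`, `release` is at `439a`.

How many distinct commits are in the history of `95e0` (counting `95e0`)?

Walking parent pointers from 95e0: reachable set = {95e0, db6f, e0ec}.
That is 3 commits.

3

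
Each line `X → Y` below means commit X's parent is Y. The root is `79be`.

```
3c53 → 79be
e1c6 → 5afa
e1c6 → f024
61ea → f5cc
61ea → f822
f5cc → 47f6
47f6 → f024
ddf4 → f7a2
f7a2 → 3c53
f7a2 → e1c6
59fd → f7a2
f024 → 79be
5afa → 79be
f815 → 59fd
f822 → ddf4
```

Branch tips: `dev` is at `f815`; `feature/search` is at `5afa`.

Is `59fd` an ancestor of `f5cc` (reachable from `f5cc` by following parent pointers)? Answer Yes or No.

No

Ancestors of f5cc: {47f6, 79be, f024, f5cc}.
59fd is not in that set, so it is not an ancestor of f5cc.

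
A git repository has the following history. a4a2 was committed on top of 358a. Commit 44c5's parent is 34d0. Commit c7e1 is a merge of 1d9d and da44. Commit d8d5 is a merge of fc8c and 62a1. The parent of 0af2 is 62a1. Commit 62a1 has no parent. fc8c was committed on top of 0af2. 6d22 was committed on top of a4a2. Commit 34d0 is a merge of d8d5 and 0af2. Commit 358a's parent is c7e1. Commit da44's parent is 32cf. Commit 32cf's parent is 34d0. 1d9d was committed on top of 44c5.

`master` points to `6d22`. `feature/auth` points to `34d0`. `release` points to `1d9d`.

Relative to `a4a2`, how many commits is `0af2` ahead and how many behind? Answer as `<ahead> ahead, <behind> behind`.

0 ahead, 10 behind

Reachable from 0af2: {0af2, 62a1}.
Reachable from a4a2: {0af2, 1d9d, 32cf, 34d0, 358a, 44c5, 62a1, a4a2, c7e1, d8d5, da44, fc8c}.
Only in 0af2's history (ahead): {} — 0.
Only in a4a2's history (behind): {1d9d, 32cf, 34d0, 358a, 44c5, a4a2, c7e1, d8d5, da44, fc8c} — 10.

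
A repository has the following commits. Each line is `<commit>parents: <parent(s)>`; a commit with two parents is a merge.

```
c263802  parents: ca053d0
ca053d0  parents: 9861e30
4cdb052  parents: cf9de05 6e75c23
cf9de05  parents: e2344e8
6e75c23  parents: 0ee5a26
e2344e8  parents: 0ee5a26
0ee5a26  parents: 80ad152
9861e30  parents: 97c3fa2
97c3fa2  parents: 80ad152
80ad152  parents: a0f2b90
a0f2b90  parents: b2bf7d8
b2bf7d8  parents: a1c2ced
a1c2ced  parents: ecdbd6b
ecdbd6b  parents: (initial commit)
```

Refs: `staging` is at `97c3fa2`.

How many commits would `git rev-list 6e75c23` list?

7

Walking parent pointers from 6e75c23: reachable set = {0ee5a26, 6e75c23, 80ad152, a0f2b90, a1c2ced, b2bf7d8, ecdbd6b}.
That is 7 commits.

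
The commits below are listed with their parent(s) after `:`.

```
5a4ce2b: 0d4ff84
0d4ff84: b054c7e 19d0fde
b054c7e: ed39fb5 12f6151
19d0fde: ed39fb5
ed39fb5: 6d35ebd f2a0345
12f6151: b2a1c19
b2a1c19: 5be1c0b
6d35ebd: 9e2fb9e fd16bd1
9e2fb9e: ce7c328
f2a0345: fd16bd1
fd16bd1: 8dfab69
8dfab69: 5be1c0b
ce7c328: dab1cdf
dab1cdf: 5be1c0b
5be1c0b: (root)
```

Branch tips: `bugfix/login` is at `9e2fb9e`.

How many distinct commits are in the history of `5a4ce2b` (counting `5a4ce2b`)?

Walking parent pointers from 5a4ce2b: reachable set = {0d4ff84, 12f6151, 19d0fde, 5a4ce2b, 5be1c0b, 6d35ebd, 8dfab69, 9e2fb9e, b054c7e, b2a1c19, ce7c328, dab1cdf, ed39fb5, f2a0345, fd16bd1}.
That is 15 commits.

15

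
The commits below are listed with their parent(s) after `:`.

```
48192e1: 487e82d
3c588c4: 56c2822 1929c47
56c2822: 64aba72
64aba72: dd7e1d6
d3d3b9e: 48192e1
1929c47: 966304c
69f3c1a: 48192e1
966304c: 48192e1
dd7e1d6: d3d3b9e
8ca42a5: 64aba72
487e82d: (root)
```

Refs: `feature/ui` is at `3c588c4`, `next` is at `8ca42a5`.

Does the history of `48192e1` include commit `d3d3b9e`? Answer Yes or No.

No

Ancestors of 48192e1: {48192e1, 487e82d}.
d3d3b9e is not in that set, so it is not an ancestor of 48192e1.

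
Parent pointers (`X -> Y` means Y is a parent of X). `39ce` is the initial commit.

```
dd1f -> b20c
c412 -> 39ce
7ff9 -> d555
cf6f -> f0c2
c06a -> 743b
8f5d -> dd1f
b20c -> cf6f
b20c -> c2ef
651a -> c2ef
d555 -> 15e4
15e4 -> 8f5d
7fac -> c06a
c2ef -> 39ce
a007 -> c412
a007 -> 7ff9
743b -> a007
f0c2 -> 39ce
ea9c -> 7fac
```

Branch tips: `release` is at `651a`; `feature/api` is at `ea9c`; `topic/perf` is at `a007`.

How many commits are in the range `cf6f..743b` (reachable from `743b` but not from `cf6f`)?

10

Reachable from 743b: {15e4, 39ce, 743b, 7ff9, 8f5d, a007, b20c, c2ef, c412, cf6f, d555, dd1f, f0c2}.
Reachable from cf6f: {39ce, cf6f, f0c2}.
In 743b's history but not cf6f's: {15e4, 743b, 7ff9, 8f5d, a007, b20c, c2ef, c412, d555, dd1f} — 10 commits.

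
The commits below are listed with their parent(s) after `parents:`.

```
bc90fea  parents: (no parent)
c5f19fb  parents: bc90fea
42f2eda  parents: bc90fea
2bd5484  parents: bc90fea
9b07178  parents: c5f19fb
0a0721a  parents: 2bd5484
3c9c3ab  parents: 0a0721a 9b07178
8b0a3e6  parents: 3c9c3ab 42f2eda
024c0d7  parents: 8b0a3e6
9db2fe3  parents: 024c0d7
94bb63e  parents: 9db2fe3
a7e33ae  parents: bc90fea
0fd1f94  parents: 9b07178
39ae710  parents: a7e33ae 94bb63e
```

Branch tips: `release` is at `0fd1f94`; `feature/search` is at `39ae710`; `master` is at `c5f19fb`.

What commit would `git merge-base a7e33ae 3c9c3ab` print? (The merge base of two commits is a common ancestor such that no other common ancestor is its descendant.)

bc90fea

Ancestors of a7e33ae: {a7e33ae, bc90fea}.
Ancestors of 3c9c3ab: {0a0721a, 2bd5484, 3c9c3ab, 9b07178, bc90fea, c5f19fb}.
Common ancestors: {bc90fea}.
The only common ancestor is bc90fea, so it is the merge base.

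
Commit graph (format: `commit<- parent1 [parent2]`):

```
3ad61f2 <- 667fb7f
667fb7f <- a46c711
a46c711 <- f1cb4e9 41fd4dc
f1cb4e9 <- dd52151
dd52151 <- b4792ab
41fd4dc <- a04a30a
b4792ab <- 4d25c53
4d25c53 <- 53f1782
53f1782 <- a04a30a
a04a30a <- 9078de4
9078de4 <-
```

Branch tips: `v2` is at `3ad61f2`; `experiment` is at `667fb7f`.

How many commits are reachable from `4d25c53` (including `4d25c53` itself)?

Walking parent pointers from 4d25c53: reachable set = {4d25c53, 53f1782, 9078de4, a04a30a}.
That is 4 commits.

4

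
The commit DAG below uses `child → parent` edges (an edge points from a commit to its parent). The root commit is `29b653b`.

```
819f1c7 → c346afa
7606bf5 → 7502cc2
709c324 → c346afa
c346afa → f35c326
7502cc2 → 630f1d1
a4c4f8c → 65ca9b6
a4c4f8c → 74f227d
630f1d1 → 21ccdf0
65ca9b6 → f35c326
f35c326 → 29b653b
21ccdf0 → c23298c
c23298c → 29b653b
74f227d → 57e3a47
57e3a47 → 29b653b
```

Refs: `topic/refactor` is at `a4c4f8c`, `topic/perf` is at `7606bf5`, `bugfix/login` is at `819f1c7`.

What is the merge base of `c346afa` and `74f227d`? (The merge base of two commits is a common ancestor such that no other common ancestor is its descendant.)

Ancestors of c346afa: {29b653b, c346afa, f35c326}.
Ancestors of 74f227d: {29b653b, 57e3a47, 74f227d}.
Common ancestors: {29b653b}.
The only common ancestor is 29b653b, so it is the merge base.

29b653b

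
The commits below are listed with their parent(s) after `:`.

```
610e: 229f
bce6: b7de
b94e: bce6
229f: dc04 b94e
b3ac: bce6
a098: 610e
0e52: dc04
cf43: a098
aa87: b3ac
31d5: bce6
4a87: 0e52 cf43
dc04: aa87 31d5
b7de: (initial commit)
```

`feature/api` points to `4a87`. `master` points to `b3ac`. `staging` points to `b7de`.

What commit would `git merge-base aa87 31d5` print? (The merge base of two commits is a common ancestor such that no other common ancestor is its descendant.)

bce6

Ancestors of aa87: {aa87, b3ac, b7de, bce6}.
Ancestors of 31d5: {31d5, b7de, bce6}.
Common ancestors: {b7de, bce6}.
Among these, bce6 is not an ancestor of any other common ancestor — it is the merge base.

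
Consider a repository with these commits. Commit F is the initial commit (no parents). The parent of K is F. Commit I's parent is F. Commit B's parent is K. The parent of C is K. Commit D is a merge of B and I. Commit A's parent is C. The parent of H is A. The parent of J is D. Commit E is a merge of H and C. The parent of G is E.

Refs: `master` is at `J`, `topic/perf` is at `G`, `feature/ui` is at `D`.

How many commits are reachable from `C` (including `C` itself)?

3

Walking parent pointers from C: reachable set = {C, F, K}.
That is 3 commits.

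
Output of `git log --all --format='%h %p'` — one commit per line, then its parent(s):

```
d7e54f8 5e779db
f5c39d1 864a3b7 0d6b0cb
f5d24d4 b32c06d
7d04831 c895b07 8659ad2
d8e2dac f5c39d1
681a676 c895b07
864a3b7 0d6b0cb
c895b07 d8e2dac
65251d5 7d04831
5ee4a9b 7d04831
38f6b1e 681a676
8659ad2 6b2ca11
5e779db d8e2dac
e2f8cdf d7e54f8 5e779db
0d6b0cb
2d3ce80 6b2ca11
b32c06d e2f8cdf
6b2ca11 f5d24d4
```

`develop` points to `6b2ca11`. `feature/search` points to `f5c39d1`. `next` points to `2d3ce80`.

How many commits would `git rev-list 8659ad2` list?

11

Walking parent pointers from 8659ad2: reachable set = {0d6b0cb, 5e779db, 6b2ca11, 864a3b7, 8659ad2, b32c06d, d7e54f8, d8e2dac, e2f8cdf, f5c39d1, f5d24d4}.
That is 11 commits.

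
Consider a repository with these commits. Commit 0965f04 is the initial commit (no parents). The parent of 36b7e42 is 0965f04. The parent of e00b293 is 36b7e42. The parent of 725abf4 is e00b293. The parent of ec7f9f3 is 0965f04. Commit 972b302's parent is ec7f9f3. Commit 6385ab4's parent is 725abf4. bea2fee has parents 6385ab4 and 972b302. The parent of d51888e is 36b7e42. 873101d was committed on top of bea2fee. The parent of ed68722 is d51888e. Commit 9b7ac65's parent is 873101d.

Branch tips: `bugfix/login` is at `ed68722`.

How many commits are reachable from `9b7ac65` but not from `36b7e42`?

8

Reachable from 9b7ac65: {0965f04, 36b7e42, 6385ab4, 725abf4, 873101d, 972b302, 9b7ac65, bea2fee, e00b293, ec7f9f3}.
Reachable from 36b7e42: {0965f04, 36b7e42}.
In 9b7ac65's history but not 36b7e42's: {6385ab4, 725abf4, 873101d, 972b302, 9b7ac65, bea2fee, e00b293, ec7f9f3} — 8 commits.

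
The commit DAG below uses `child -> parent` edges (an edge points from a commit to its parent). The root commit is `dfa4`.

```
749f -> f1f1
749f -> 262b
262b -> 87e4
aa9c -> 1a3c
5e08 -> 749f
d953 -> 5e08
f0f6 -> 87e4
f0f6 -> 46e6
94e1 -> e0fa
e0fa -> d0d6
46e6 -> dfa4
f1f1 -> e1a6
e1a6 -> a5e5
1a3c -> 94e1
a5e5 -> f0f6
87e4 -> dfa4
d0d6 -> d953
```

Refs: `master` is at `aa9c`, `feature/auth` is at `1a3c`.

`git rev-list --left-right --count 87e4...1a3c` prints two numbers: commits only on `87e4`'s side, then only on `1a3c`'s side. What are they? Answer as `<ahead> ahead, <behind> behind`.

Reachable from 87e4: {87e4, dfa4}.
Reachable from 1a3c: {1a3c, 262b, 46e6, 5e08, 749f, 87e4, 94e1, a5e5, d0d6, d953, dfa4, e0fa, e1a6, f0f6, f1f1}.
Only in 87e4's history (ahead): {} — 0.
Only in 1a3c's history (behind): {1a3c, 262b, 46e6, 5e08, 749f, 94e1, a5e5, d0d6, d953, e0fa, e1a6, f0f6, f1f1} — 13.

0 ahead, 13 behind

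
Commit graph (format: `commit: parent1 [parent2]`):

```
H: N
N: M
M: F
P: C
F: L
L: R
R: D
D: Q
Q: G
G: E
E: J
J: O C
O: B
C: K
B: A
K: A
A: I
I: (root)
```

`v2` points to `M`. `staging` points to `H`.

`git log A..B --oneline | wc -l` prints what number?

1

Reachable from B: {A, B, I}.
Reachable from A: {A, I}.
In B's history but not A's: {B} — 1 commit.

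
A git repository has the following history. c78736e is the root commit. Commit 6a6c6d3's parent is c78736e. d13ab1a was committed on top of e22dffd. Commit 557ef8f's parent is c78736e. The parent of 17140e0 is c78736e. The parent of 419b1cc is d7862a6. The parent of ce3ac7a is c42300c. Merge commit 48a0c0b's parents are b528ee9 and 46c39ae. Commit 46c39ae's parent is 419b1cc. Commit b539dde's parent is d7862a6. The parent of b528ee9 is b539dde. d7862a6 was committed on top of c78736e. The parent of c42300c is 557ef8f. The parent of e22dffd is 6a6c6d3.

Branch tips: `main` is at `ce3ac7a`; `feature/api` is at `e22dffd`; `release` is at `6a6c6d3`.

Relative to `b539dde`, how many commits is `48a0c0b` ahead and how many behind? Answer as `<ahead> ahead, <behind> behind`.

Reachable from 48a0c0b: {419b1cc, 46c39ae, 48a0c0b, b528ee9, b539dde, c78736e, d7862a6}.
Reachable from b539dde: {b539dde, c78736e, d7862a6}.
Only in 48a0c0b's history (ahead): {419b1cc, 46c39ae, 48a0c0b, b528ee9} — 4.
Only in b539dde's history (behind): {} — 0.

4 ahead, 0 behind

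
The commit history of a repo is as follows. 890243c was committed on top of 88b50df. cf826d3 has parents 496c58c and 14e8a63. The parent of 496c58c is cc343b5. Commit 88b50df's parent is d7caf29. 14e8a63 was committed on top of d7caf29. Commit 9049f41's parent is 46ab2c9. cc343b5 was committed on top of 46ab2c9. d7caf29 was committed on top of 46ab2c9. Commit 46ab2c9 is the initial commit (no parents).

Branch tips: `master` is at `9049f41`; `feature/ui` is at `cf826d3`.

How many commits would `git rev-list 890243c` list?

4

Walking parent pointers from 890243c: reachable set = {46ab2c9, 88b50df, 890243c, d7caf29}.
That is 4 commits.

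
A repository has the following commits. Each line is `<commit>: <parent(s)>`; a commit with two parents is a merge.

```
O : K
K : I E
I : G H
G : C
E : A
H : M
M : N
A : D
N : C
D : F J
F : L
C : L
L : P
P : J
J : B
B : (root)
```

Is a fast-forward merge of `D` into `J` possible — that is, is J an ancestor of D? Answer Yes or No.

Yes

A fast-forward from J to D is possible iff J is an ancestor of D.
Ancestors of D: {B, D, F, J, L, P}.
J is among them, so fast-forward is possible.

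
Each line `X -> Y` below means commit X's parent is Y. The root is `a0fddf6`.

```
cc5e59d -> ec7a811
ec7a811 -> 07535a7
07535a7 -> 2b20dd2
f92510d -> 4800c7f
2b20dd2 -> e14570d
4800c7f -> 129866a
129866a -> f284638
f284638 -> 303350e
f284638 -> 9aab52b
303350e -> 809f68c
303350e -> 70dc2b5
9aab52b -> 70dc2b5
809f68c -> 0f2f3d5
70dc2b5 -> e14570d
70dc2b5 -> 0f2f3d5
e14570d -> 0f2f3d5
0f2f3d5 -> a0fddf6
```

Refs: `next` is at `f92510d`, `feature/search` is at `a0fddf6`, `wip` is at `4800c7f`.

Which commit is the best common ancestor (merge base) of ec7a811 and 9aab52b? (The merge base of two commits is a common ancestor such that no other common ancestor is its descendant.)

e14570d

Ancestors of ec7a811: {07535a7, 0f2f3d5, 2b20dd2, a0fddf6, e14570d, ec7a811}.
Ancestors of 9aab52b: {0f2f3d5, 70dc2b5, 9aab52b, a0fddf6, e14570d}.
Common ancestors: {0f2f3d5, a0fddf6, e14570d}.
Among these, e14570d is not an ancestor of any other common ancestor — it is the merge base.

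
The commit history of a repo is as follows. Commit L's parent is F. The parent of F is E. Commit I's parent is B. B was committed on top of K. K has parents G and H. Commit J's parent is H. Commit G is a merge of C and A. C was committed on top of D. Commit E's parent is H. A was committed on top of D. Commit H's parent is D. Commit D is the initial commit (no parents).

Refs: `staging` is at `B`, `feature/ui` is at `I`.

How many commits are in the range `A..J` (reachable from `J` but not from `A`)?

2

Reachable from J: {D, H, J}.
Reachable from A: {A, D}.
In J's history but not A's: {H, J} — 2 commits.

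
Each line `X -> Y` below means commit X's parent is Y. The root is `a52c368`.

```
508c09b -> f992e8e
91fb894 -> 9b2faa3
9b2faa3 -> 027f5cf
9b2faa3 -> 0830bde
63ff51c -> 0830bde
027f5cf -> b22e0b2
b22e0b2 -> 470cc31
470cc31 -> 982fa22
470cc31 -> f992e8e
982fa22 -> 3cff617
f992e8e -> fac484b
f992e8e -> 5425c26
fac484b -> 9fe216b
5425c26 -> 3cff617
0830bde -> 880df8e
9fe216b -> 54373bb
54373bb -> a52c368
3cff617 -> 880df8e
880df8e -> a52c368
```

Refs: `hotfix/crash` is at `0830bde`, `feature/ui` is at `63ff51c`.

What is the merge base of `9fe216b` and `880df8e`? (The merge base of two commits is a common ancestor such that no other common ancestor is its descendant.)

Ancestors of 9fe216b: {54373bb, 9fe216b, a52c368}.
Ancestors of 880df8e: {880df8e, a52c368}.
Common ancestors: {a52c368}.
The only common ancestor is a52c368, so it is the merge base.

a52c368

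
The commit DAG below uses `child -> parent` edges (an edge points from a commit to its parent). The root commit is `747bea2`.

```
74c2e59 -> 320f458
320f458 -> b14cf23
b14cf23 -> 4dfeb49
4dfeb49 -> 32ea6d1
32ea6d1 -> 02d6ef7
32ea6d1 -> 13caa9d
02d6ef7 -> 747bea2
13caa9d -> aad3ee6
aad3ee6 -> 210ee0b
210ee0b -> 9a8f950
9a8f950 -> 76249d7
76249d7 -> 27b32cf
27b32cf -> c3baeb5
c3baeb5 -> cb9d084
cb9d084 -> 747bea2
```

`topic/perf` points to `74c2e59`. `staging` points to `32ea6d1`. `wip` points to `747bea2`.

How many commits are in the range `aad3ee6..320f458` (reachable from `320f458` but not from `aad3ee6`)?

6

Reachable from 320f458: {02d6ef7, 13caa9d, 210ee0b, 27b32cf, 320f458, 32ea6d1, 4dfeb49, 747bea2, 76249d7, 9a8f950, aad3ee6, b14cf23, c3baeb5, cb9d084}.
Reachable from aad3ee6: {210ee0b, 27b32cf, 747bea2, 76249d7, 9a8f950, aad3ee6, c3baeb5, cb9d084}.
In 320f458's history but not aad3ee6's: {02d6ef7, 13caa9d, 320f458, 32ea6d1, 4dfeb49, b14cf23} — 6 commits.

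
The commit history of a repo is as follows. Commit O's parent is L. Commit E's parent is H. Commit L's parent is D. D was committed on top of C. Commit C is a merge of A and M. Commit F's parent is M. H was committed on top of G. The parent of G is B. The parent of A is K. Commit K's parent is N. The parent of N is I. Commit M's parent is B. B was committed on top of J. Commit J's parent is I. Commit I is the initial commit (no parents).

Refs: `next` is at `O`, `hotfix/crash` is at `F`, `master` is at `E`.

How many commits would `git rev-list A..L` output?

Reachable from L: {A, B, C, D, I, J, K, L, M, N}.
Reachable from A: {A, I, K, N}.
In L's history but not A's: {B, C, D, J, L, M} — 6 commits.

6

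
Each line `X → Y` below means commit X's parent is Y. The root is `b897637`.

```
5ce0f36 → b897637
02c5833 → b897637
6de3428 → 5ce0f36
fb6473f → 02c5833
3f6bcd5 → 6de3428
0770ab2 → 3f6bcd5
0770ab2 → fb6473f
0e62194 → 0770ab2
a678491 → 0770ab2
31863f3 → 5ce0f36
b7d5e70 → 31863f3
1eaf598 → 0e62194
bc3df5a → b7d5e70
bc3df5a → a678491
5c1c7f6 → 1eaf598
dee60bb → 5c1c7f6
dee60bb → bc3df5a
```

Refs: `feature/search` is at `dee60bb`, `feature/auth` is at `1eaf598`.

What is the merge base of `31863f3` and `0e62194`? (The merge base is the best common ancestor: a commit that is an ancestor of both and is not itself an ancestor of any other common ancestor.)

Ancestors of 31863f3: {31863f3, 5ce0f36, b897637}.
Ancestors of 0e62194: {02c5833, 0770ab2, 0e62194, 3f6bcd5, 5ce0f36, 6de3428, b897637, fb6473f}.
Common ancestors: {5ce0f36, b897637}.
Among these, 5ce0f36 is not an ancestor of any other common ancestor — it is the merge base.

5ce0f36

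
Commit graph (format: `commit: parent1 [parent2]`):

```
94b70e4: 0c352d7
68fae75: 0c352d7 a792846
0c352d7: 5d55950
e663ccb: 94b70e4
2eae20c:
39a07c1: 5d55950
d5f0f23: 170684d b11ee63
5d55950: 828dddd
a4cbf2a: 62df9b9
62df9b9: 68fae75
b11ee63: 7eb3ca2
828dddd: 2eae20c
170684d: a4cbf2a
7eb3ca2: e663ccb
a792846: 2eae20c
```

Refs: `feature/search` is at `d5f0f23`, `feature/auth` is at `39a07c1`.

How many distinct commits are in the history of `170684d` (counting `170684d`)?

9

Walking parent pointers from 170684d: reachable set = {0c352d7, 170684d, 2eae20c, 5d55950, 62df9b9, 68fae75, 828dddd, a4cbf2a, a792846}.
That is 9 commits.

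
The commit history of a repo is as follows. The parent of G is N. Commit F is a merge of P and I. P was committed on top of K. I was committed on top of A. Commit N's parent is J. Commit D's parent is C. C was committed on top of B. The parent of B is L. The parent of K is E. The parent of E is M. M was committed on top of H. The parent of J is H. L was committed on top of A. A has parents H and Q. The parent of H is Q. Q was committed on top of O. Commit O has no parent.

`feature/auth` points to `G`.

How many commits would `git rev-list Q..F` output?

Reachable from F: {A, E, F, H, I, K, M, O, P, Q}.
Reachable from Q: {O, Q}.
In F's history but not Q's: {A, E, F, H, I, K, M, P} — 8 commits.

8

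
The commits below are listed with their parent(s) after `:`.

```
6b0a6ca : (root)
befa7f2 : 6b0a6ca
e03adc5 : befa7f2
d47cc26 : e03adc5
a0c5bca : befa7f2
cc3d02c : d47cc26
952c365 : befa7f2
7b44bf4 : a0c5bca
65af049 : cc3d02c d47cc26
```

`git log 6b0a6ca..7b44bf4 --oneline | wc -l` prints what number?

3

Reachable from 7b44bf4: {6b0a6ca, 7b44bf4, a0c5bca, befa7f2}.
Reachable from 6b0a6ca: {6b0a6ca}.
In 7b44bf4's history but not 6b0a6ca's: {7b44bf4, a0c5bca, befa7f2} — 3 commits.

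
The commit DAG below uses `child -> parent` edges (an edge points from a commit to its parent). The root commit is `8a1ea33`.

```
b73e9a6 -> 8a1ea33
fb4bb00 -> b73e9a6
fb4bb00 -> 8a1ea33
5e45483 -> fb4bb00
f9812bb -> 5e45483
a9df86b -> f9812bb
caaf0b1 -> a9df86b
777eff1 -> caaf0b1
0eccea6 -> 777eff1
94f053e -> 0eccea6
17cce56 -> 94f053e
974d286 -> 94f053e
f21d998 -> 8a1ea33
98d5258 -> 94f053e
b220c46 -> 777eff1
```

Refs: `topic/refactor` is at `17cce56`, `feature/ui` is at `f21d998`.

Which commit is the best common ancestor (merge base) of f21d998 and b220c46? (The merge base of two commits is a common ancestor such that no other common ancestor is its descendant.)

8a1ea33

Ancestors of f21d998: {8a1ea33, f21d998}.
Ancestors of b220c46: {5e45483, 777eff1, 8a1ea33, a9df86b, b220c46, b73e9a6, caaf0b1, f9812bb, fb4bb00}.
Common ancestors: {8a1ea33}.
The only common ancestor is 8a1ea33, so it is the merge base.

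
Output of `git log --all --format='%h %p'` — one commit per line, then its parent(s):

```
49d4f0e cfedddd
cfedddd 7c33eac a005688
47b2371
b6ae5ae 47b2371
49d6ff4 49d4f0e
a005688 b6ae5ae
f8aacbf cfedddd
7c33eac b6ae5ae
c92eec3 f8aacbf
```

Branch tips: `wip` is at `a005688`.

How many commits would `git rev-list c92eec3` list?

Walking parent pointers from c92eec3: reachable set = {47b2371, 7c33eac, a005688, b6ae5ae, c92eec3, cfedddd, f8aacbf}.
That is 7 commits.

7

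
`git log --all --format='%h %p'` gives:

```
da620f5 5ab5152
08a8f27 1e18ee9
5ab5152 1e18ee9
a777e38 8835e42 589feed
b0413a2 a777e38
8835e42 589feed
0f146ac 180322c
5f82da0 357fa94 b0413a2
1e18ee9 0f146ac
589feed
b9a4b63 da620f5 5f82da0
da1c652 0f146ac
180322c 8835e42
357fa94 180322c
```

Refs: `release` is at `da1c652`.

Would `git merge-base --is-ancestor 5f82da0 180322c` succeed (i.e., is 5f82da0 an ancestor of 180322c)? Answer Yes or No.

Ancestors of 180322c: {180322c, 589feed, 8835e42}.
5f82da0 is not in that set, so it is not an ancestor of 180322c.

No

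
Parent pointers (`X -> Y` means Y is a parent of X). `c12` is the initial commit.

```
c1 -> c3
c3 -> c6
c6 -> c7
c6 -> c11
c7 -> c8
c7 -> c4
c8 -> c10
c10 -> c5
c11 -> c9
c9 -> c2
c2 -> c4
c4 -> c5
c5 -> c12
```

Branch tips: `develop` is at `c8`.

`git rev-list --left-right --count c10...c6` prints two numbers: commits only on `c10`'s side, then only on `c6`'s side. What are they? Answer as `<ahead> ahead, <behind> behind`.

Reachable from c10: {c10, c12, c5}.
Reachable from c6: {c10, c11, c12, c2, c4, c5, c6, c7, c8, c9}.
Only in c10's history (ahead): {} — 0.
Only in c6's history (behind): {c11, c2, c4, c6, c7, c8, c9} — 7.

0 ahead, 7 behind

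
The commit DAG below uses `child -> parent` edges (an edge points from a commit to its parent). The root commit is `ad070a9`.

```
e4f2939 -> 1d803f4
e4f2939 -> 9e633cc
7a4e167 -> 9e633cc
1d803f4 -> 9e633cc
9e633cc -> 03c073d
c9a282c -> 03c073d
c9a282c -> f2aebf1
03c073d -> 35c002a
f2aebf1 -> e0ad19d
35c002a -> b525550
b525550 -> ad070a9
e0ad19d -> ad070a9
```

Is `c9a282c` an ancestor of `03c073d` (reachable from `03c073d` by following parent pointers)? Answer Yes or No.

No

Ancestors of 03c073d: {03c073d, 35c002a, ad070a9, b525550}.
c9a282c is not in that set, so it is not an ancestor of 03c073d.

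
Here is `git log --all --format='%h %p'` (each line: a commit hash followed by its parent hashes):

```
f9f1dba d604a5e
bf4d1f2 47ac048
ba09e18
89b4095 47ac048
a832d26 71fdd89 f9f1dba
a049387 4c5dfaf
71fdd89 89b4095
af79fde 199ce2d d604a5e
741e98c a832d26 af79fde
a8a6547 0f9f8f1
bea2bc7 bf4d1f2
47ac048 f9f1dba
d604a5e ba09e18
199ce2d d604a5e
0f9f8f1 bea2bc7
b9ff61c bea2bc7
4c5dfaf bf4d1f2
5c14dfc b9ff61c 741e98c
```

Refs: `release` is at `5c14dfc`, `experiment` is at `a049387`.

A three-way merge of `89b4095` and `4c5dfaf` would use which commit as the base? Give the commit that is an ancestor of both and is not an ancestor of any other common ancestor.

47ac048

Ancestors of 89b4095: {47ac048, 89b4095, ba09e18, d604a5e, f9f1dba}.
Ancestors of 4c5dfaf: {47ac048, 4c5dfaf, ba09e18, bf4d1f2, d604a5e, f9f1dba}.
Common ancestors: {47ac048, ba09e18, d604a5e, f9f1dba}.
Among these, 47ac048 is not an ancestor of any other common ancestor — it is the merge base.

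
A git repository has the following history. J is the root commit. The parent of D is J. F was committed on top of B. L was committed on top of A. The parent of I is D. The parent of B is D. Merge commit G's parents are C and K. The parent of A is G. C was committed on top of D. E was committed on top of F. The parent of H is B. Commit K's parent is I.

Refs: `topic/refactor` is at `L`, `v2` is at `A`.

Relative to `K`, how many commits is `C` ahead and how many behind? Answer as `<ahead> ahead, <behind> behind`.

Reachable from C: {C, D, J}.
Reachable from K: {D, I, J, K}.
Only in C's history (ahead): {C} — 1.
Only in K's history (behind): {I, K} — 2.

1 ahead, 2 behind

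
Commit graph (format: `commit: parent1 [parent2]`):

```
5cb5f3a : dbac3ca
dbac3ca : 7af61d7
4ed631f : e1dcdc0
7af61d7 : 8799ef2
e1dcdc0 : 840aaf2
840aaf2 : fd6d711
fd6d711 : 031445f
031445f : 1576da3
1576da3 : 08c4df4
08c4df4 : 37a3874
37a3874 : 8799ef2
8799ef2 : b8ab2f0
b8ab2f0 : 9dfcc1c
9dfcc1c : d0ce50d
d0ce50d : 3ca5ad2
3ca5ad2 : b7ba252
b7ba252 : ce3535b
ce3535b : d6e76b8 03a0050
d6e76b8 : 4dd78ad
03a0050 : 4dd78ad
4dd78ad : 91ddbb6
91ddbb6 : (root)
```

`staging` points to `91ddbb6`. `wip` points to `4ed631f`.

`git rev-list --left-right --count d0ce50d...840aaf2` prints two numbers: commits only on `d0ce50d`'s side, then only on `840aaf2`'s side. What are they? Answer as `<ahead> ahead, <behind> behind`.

Reachable from d0ce50d: {03a0050, 3ca5ad2, 4dd78ad, 91ddbb6, b7ba252, ce3535b, d0ce50d, d6e76b8}.
Reachable from 840aaf2: {031445f, 03a0050, 08c4df4, 1576da3, 37a3874, 3ca5ad2, 4dd78ad, 840aaf2, 8799ef2, 91ddbb6, 9dfcc1c, b7ba252, b8ab2f0, ce3535b, d0ce50d, d6e76b8, fd6d711}.
Only in d0ce50d's history (ahead): {} — 0.
Only in 840aaf2's history (behind): {031445f, 08c4df4, 1576da3, 37a3874, 840aaf2, 8799ef2, 9dfcc1c, b8ab2f0, fd6d711} — 9.

0 ahead, 9 behind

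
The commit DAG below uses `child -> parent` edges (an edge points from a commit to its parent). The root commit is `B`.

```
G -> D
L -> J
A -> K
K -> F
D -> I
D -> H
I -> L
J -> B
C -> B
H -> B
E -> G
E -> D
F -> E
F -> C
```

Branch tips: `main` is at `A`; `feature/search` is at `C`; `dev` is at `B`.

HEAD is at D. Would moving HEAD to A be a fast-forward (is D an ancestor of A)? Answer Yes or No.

Yes

A fast-forward from D to A is possible iff D is an ancestor of A.
Ancestors of A: {A, B, C, D, E, F, G, H, I, J, K, L}.
D is among them, so fast-forward is possible.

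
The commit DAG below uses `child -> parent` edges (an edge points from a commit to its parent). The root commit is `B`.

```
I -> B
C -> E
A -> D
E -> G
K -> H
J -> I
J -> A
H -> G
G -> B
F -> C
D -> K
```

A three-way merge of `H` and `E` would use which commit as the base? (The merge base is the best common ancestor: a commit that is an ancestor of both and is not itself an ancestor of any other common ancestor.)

Ancestors of H: {B, G, H}.
Ancestors of E: {B, E, G}.
Common ancestors: {B, G}.
Among these, G is not an ancestor of any other common ancestor — it is the merge base.

G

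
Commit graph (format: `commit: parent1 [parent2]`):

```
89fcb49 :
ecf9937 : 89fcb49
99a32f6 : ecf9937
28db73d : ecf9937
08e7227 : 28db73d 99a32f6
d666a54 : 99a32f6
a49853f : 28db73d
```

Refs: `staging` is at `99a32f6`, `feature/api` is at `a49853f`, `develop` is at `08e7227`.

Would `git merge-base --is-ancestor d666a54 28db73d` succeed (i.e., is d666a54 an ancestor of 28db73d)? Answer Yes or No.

No

Ancestors of 28db73d: {28db73d, 89fcb49, ecf9937}.
d666a54 is not in that set, so it is not an ancestor of 28db73d.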